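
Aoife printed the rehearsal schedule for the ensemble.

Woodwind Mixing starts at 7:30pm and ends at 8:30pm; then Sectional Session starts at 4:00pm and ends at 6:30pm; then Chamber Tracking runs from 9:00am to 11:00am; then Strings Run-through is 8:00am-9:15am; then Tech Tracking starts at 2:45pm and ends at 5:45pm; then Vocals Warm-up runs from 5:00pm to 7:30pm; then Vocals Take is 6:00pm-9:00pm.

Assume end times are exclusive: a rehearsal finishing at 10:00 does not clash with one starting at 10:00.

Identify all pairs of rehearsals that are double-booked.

Chamber Tracking & Strings Run-through, Sectional Session & Tech Tracking, Sectional Session & Vocals Take, Sectional Session & Vocals Warm-up, Tech Tracking & Vocals Warm-up, Vocals Take & Vocals Warm-up, Vocals Take & Woodwind Mixing

Sorted by start: Strings Run-through, Chamber Tracking, Tech Tracking, Sectional Session, Vocals Warm-up, Vocals Take, Woodwind Mixing.
Chamber Tracking starts before Strings Run-through ends → Strings Run-through and Chamber Tracking overlap.
Tech Tracking starts after Strings Run-through ends; Strings Run-through is clear from here.
Tech Tracking starts after Chamber Tracking ends; Chamber Tracking is clear from here.
Sectional Session starts before Tech Tracking ends → Tech Tracking and Sectional Session overlap.
Vocals Warm-up starts before Tech Tracking ends → Tech Tracking and Vocals Warm-up overlap.
Vocals Take starts after Tech Tracking ends; Tech Tracking is clear from here.
Vocals Warm-up starts before Sectional Session ends → Sectional Session and Vocals Warm-up overlap.
Vocals Take starts before Sectional Session ends → Sectional Session and Vocals Take overlap.
Woodwind Mixing starts after Sectional Session ends.
Vocals Take starts before Vocals Warm-up ends → Vocals Warm-up and Vocals Take overlap.
Woodwind Mixing starts exactly when Vocals Warm-up ends (back-to-back, no overlap).
Woodwind Mixing starts before Vocals Take ends → Vocals Take and Woodwind Mixing overlap.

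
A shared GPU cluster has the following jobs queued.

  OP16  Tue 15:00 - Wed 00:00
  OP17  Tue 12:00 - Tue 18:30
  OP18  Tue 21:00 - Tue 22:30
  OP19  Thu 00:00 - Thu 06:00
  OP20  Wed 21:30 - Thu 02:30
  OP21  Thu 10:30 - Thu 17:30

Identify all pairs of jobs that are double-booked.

OP16 & OP17, OP16 & OP18, OP19 & OP20

Sorted by start: OP17, OP16, OP18, OP20, OP19, OP21.
OP16 starts before OP17 ends → OP17 and OP16 overlap.
OP18 starts after OP17 ends, so nothing later overlaps OP17 either.
OP18 starts before OP16 ends → OP16 and OP18 overlap.
OP20 starts after OP16 ends, so nothing later overlaps OP16 either.
OP20 starts after OP18 ends, so nothing later overlaps OP18 either.
OP19 starts before OP20 ends → OP20 and OP19 overlap.
OP21 starts after OP20 ends.
OP21 starts after OP19 ends.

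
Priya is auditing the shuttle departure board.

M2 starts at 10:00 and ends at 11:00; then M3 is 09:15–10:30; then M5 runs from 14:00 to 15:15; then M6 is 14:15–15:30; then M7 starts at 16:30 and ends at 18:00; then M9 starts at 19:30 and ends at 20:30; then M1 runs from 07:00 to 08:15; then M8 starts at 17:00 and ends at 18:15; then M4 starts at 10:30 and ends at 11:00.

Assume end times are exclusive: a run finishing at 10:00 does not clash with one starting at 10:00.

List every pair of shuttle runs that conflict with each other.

M2 & M3, M2 & M4, M5 & M6, M7 & M8

Sorted by start: M1, M3, M2, M4, M5, M6, M7, M8, M9.
M3 starts after M1 ends — done with M1.
M2 starts before M3 ends → M3 and M2 overlap.
M4 starts exactly when M3 ends (back-to-back, no overlap) — done with M3.
M4 starts before M2 ends → M2 and M4 overlap.
M5 starts after M2 ends — done with M2.
M5 starts after M4 ends — done with M4.
M6 starts before M5 ends → M5 and M6 overlap.
M7 starts after M5 ends — done with M5.
M7 starts after M6 ends — done with M6.
M8 starts before M7 ends → M7 and M8 overlap.
M9 starts after M7 ends.
M9 starts after M8 ends.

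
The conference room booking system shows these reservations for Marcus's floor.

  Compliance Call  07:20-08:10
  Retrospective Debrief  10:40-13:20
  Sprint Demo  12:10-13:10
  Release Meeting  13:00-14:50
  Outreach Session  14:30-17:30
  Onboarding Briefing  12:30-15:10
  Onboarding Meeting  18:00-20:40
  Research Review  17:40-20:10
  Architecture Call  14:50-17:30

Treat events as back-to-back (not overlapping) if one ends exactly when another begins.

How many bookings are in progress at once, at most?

Walk through starts and ends in time order (an end at T is processed before a start at T):
07:20 start Compliance Call → 1
08:10 end Compliance Call → 0
10:40 start Retrospective Debrief → 1
12:10 start Sprint Demo → 2
12:30 start Onboarding Briefing → 3
13:00 start Release Meeting → 4
13:10 end Sprint Demo → 3
13:20 end Retrospective Debrief → 2
14:30 start Outreach Session → 3
14:50 end Release Meeting → 2
14:50 start Architecture Call → 3
15:10 end Onboarding Briefing → 2
17:30 end Architecture Call → 1
17:30 end Outreach Session → 0
17:40 start Research Review → 1
18:00 start Onboarding Meeting → 2
20:10 end Research Review → 1
20:40 end Onboarding Meeting → 0
Peak is 4, at 13:00 (Onboarding Briefing, Release Meeting, Retrospective Debrief, Sprint Demo).

4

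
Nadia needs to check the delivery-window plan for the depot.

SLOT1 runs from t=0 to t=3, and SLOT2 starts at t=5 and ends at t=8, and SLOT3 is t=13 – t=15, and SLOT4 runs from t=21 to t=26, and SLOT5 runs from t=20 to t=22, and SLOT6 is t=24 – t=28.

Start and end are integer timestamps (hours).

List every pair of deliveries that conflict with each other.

SLOT4 & SLOT5, SLOT4 & SLOT6

Sorted by start: SLOT1, SLOT2, SLOT3, SLOT5, SLOT4, SLOT6.
SLOT2 starts after SLOT1 ends — done with SLOT1.
SLOT3 starts after SLOT2 ends — done with SLOT2.
SLOT5 starts after SLOT3 ends — done with SLOT3.
SLOT4 starts before SLOT5 ends → SLOT5 and SLOT4 overlap.
SLOT6 starts after SLOT5 ends.
SLOT6 starts before SLOT4 ends → SLOT4 and SLOT6 overlap.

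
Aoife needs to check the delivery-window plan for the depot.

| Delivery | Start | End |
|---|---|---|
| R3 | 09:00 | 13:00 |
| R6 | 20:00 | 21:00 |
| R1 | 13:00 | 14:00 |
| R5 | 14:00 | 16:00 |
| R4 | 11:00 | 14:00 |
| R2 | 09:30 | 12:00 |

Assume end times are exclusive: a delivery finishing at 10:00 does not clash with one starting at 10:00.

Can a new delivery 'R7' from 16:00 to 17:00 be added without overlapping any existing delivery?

R3: ends 13:00 at or before R7 starts 16:00 → clear.
R2: ends 12:00 at or before R7 starts 16:00 → clear.
R4: ends 14:00 at or before R7 starts 16:00 → clear.
R1: ends 14:00 at or before R7 starts 16:00 → clear.
R5: ends 16:00 at or before R7 starts 16:00 → clear.
R6: starts 20:00 at or after R7 ends 17:00 → clear.

Yes — the slot is free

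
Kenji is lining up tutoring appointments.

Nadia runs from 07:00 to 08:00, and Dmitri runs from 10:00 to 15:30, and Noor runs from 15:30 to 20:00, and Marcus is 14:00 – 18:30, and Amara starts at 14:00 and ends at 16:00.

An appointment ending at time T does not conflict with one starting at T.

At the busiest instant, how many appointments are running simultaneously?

Sort all start/end points and keep a running count:
07:00 start Nadia → 1
08:00 end Nadia → 0
10:00 start Dmitri → 1
14:00 start Amara → 2
14:00 start Marcus → 3
15:30 end Dmitri → 2
15:30 start Noor → 3
16:00 end Amara → 2
18:30 end Marcus → 1
20:00 end Noor → 0
Peak is 3, at 14:00 (Amara, Dmitri, Marcus).

3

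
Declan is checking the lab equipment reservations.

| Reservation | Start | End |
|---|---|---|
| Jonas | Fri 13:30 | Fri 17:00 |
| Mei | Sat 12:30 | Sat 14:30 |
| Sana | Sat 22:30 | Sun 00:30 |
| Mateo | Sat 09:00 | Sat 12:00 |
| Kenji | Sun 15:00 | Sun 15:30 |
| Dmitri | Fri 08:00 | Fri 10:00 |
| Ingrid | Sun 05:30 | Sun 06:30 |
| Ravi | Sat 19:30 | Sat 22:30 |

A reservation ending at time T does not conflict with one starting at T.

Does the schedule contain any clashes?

Sorted by start: Dmitri, Jonas, Mateo, Mei, Ravi, Sana, Ingrid, Kenji.
Jonas starts after Dmitri ends, so nothing later overlaps Dmitri either.
Mateo starts after Jonas ends, so nothing later overlaps Jonas either.
Mei starts after Mateo ends, so nothing later overlaps Mateo either.
Ravi starts after Mei ends, so nothing later overlaps Mei either.
Sana starts exactly when Ravi ends (back-to-back, no overlap), so nothing later overlaps Ravi either.
Ingrid starts after Sana ends, so nothing later overlaps Sana either.
Kenji starts after Ingrid ends.
Every pair is clear; the schedule has no overlaps.

No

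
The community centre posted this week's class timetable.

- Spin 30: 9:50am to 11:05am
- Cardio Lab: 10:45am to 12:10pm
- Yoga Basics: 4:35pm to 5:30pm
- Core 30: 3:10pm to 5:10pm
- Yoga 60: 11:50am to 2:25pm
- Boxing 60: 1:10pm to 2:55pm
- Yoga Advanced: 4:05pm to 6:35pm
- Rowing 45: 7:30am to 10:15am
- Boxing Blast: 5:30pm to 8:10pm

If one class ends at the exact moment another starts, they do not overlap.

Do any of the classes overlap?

Check each pair: they overlap iff neither finishes before the other starts.
Sorted by start: Rowing 45, Spin 30, Cardio Lab, Yoga 60, Boxing 60, Core 30, Yoga Advanced, Yoga Basics, Boxing Blast.
Spin 30 starts before Rowing 45 ends → Rowing 45 and Spin 30 overlap.
That's a conflict, so the schedule is not conflict-free.

Yes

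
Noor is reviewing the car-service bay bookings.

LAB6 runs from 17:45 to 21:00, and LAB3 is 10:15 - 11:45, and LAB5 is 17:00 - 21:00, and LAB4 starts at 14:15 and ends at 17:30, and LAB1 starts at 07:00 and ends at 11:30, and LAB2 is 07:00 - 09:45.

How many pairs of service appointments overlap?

Sorted by start: LAB1, LAB2, LAB3, LAB4, LAB5, LAB6.
LAB2 starts before LAB1 ends → LAB1 and LAB2 overlap.
LAB3 starts before LAB1 ends → LAB1 and LAB3 overlap.
LAB4 starts after LAB1 ends, so LAB1 has no further overlaps.
LAB3 starts after LAB2 ends, so LAB2 has no further overlaps.
LAB4 starts after LAB3 ends, so LAB3 has no further overlaps.
LAB5 starts before LAB4 ends → LAB4 and LAB5 overlap.
LAB6 starts after LAB4 ends.
LAB6 starts before LAB5 ends → LAB5 and LAB6 overlap.
Overlapping pairs: LAB1 & LAB2, LAB1 & LAB3, LAB4 & LAB5, LAB5 & LAB6 — 4 in total.

4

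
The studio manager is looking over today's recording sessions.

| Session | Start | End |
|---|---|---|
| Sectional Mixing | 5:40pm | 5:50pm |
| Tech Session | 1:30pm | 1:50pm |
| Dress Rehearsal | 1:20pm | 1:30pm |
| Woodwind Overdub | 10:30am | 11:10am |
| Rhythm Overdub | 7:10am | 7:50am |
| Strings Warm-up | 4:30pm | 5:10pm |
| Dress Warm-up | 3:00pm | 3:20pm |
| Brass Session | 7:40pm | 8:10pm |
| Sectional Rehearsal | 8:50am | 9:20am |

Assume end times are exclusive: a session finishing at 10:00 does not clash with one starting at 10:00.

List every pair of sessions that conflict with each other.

Two intervals overlap when each starts before the other ends.
Sorted by start: Rhythm Overdub, Sectional Rehearsal, Woodwind Overdub, Dress Rehearsal, Tech Session, Dress Warm-up, Strings Warm-up, Sectional Mixing, Brass Session.
Sectional Rehearsal starts after Rhythm Overdub ends; Rhythm Overdub is clear from here.
Woodwind Overdub starts after Sectional Rehearsal ends; Sectional Rehearsal is clear from here.
Dress Rehearsal starts after Woodwind Overdub ends; Woodwind Overdub is clear from here.
Tech Session starts exactly when Dress Rehearsal ends (back-to-back, no overlap); Dress Rehearsal is clear from here.
Dress Warm-up starts after Tech Session ends; Tech Session is clear from here.
Strings Warm-up starts after Dress Warm-up ends; Dress Warm-up is clear from here.
Sectional Mixing starts after Strings Warm-up ends; Strings Warm-up is clear from here.
Brass Session starts after Sectional Mixing ends.

none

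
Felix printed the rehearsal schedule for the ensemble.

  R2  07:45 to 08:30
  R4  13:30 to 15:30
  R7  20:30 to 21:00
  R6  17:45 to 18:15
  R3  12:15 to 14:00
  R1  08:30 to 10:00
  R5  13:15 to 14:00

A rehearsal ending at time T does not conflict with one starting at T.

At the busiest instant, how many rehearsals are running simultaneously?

Sweep the timeline, counting +1 at each start and −1 at each end (ends before starts at a tie):
07:45 start R2 → 1
08:30 end R2 → 0
08:30 start R1 → 1
10:00 end R1 → 0
12:15 start R3 → 1
13:15 start R5 → 2
13:30 start R4 → 3
14:00 end R3 → 2
14:00 end R5 → 1
15:30 end R4 → 0
17:45 start R6 → 1
18:15 end R6 → 0
20:30 start R7 → 1
21:00 end R7 → 0
Peak is 3, at 13:30 (R3, R4, R5).

3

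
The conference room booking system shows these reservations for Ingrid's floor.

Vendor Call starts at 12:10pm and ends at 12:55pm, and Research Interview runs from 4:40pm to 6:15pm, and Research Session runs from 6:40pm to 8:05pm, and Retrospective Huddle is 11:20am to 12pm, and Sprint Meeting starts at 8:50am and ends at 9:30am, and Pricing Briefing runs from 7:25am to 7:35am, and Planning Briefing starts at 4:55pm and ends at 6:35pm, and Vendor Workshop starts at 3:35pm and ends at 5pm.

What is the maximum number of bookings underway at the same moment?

3

Sweep the timeline, counting +1 at each start and −1 at each end (ends before starts at a tie):
7:25am start Pricing Briefing → 1
7:35am end Pricing Briefing → 0
8:50am start Sprint Meeting → 1
9:30am end Sprint Meeting → 0
11:20am start Retrospective Huddle → 1
12pm end Retrospective Huddle → 0
12:10pm start Vendor Call → 1
12:55pm end Vendor Call → 0
3:35pm start Vendor Workshop → 1
4:40pm start Research Interview → 2
4:55pm start Planning Briefing → 3
5pm end Vendor Workshop → 2
6:15pm end Research Interview → 1
6:35pm end Planning Briefing → 0
6:40pm start Research Session → 1
8:05pm end Research Session → 0
Peak is 3, at 4:55pm (Planning Briefing, Research Interview, Vendor Workshop).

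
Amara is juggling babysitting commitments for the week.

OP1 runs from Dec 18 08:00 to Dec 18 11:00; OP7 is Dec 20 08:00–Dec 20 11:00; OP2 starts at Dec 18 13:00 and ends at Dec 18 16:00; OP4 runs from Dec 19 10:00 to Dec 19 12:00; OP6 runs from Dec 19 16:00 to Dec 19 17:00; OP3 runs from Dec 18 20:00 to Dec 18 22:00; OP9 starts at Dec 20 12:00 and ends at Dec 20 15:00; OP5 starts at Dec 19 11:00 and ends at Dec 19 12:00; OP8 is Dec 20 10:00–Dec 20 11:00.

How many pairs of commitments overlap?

2

Sorted by start: OP1, OP2, OP3, OP4, OP5, OP6, OP7, OP8, OP9.
OP2 starts after OP1 ends — done with OP1.
OP3 starts after OP2 ends — done with OP2.
OP4 starts after OP3 ends — done with OP3.
OP5 starts before OP4 ends → OP4 and OP5 overlap.
OP6 starts after OP4 ends — done with OP4.
OP6 starts after OP5 ends — done with OP5.
OP7 starts after OP6 ends — done with OP6.
OP8 starts before OP7 ends → OP7 and OP8 overlap.
OP9 starts after OP7 ends.
OP9 starts after OP8 ends.
Overlapping pairs: OP4 & OP5, OP7 & OP8 — 2 in total.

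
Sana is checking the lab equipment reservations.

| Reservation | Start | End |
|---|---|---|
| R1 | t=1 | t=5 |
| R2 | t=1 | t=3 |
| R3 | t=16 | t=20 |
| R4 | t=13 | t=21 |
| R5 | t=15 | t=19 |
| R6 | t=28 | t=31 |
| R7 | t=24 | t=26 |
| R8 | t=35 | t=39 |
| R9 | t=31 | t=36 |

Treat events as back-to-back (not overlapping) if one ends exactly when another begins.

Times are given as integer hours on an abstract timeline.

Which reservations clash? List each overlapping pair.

Sorted by start: R1, R2, R4, R5, R3, R7, R6, R9, R8.
R2 starts before R1 ends → R1 and R2 overlap.
R4 starts after R1 ends, so R1 has no further overlaps.
R4 starts after R2 ends, so R2 has no further overlaps.
R5 starts before R4 ends → R4 and R5 overlap.
R3 starts before R4 ends → R4 and R3 overlap.
R7 starts after R4 ends, so R4 has no further overlaps.
R3 starts before R5 ends → R5 and R3 overlap.
R7 starts after R5 ends, so R5 has no further overlaps.
R7 starts after R3 ends, so R3 has no further overlaps.
R6 starts after R7 ends, so R7 has no further overlaps.
R9 starts exactly when R6 ends (back-to-back, no overlap), so R6 has no further overlaps.
R8 starts before R9 ends → R9 and R8 overlap.

R1 & R2, R3 & R4, R3 & R5, R4 & R5, R8 & R9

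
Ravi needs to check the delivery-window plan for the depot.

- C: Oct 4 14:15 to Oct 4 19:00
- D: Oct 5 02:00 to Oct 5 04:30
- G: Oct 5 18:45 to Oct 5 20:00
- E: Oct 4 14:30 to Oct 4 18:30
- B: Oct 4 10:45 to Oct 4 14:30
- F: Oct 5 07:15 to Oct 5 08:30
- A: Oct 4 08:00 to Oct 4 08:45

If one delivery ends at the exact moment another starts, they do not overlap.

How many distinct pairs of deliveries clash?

2

Two intervals overlap when each starts before the other ends.
Sorted by start: A, B, C, E, D, F, G.
B starts after A ends, so A has no further overlaps.
C starts before B ends → B and C overlap.
E starts exactly when B ends (back-to-back, no overlap), so B has no further overlaps.
E starts before C ends → C and E overlap.
D starts after C ends, so C has no further overlaps.
D starts after E ends, so E has no further overlaps.
F starts after D ends, so D has no further overlaps.
G starts after F ends.
Overlapping pairs: B & C, C & E — 2 in total.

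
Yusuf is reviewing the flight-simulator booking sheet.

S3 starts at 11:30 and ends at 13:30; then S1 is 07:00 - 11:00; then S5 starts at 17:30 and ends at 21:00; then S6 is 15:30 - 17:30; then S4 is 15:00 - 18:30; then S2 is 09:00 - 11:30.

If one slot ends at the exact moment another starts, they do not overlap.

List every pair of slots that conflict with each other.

Sorted by start: S1, S2, S3, S4, S6, S5.
S2 starts before S1 ends → S1 and S2 overlap.
S3 starts after S1 ends; S1 is clear from here.
S3 starts exactly when S2 ends (back-to-back, no overlap); S2 is clear from here.
S4 starts after S3 ends; S3 is clear from here.
S6 starts before S4 ends → S4 and S6 overlap.
S5 starts before S4 ends → S4 and S5 overlap.
S5 starts exactly when S6 ends (back-to-back, no overlap).

S1 & S2, S4 & S5, S4 & S6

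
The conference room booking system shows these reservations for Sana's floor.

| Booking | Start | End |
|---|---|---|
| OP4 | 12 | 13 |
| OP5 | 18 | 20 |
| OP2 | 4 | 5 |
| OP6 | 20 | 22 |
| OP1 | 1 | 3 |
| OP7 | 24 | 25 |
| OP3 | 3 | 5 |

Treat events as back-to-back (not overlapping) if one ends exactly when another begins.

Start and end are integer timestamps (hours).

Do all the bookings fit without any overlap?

Sorted by start: OP1, OP3, OP2, OP4, OP5, OP6, OP7.
OP3 starts exactly when OP1 ends (back-to-back, no overlap); OP1 is clear from here.
OP2 starts before OP3 ends → OP3 and OP2 overlap.
That's a conflict, so the schedule is not conflict-free.

No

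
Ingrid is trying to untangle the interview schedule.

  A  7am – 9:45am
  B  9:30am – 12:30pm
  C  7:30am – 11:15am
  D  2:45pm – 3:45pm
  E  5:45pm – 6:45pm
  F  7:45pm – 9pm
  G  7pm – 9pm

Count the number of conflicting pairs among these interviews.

Sorted by start: A, C, B, D, E, G, F.
C starts before A ends → A and C overlap.
B starts before A ends → A and B overlap.
D starts after A ends — done with A.
B starts before C ends → C and B overlap.
D starts after C ends — done with C.
D starts after B ends — done with B.
E starts after D ends — done with D.
G starts after E ends — done with E.
F starts before G ends → G and F overlap.
Overlapping pairs: A & B, A & C, B & C, F & G — 4 in total.

4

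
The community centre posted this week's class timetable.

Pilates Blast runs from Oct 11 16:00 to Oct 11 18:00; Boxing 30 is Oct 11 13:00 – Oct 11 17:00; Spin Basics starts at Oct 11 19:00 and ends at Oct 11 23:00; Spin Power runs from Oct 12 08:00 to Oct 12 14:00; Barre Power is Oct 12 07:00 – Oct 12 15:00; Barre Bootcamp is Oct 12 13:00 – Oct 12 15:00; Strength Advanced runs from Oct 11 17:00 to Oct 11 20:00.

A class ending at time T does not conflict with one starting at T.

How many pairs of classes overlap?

6

Sorted by start: Boxing 30, Pilates Blast, Strength Advanced, Spin Basics, Barre Power, Spin Power, Barre Bootcamp.
Pilates Blast starts before Boxing 30 ends → Boxing 30 and Pilates Blast overlap.
Strength Advanced starts exactly when Boxing 30 ends (back-to-back, no overlap); Boxing 30 is clear from here.
Strength Advanced starts before Pilates Blast ends → Pilates Blast and Strength Advanced overlap.
Spin Basics starts after Pilates Blast ends; Pilates Blast is clear from here.
Spin Basics starts before Strength Advanced ends → Strength Advanced and Spin Basics overlap.
Barre Power starts after Strength Advanced ends; Strength Advanced is clear from here.
Barre Power starts after Spin Basics ends; Spin Basics is clear from here.
Spin Power starts before Barre Power ends → Barre Power and Spin Power overlap.
Barre Bootcamp starts before Barre Power ends → Barre Power and Barre Bootcamp overlap.
Barre Bootcamp starts before Spin Power ends → Spin Power and Barre Bootcamp overlap.
Overlapping pairs: Barre Bootcamp & Barre Power, Barre Bootcamp & Spin Power, Barre Power & Spin Power, Boxing 30 & Pilates Blast, Pilates Blast & Strength Advanced, Spin Basics & Strength Advanced — 6 in total.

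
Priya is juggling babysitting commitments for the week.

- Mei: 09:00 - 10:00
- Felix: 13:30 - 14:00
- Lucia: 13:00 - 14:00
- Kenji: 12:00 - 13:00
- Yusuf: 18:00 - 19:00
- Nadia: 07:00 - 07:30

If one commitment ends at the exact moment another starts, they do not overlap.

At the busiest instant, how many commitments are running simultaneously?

Walk through starts and ends in time order (an end at T is processed before a start at T):
07:00 start Nadia → 1
07:30 end Nadia → 0
09:00 start Mei → 1
10:00 end Mei → 0
12:00 start Kenji → 1
13:00 end Kenji → 0
13:00 start Lucia → 1
13:30 start Felix → 2
14:00 end Felix → 1
14:00 end Lucia → 0
18:00 start Yusuf → 1
19:00 end Yusuf → 0
Peak is 2, at 13:30 (Felix, Lucia).

2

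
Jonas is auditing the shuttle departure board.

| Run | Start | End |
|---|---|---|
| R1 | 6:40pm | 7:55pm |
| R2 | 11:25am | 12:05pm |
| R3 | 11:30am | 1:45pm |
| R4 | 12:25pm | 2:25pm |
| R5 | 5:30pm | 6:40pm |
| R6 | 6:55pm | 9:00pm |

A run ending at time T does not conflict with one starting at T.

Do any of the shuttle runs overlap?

Sorted by start: R2, R3, R4, R5, R1, R6.
R3 starts before R2 ends → R2 and R3 overlap.
That's a conflict, so the schedule is not conflict-free.

Yes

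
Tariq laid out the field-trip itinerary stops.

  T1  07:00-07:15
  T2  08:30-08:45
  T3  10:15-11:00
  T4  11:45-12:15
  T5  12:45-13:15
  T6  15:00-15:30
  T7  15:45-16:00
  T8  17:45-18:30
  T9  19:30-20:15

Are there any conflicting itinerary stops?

No

Sorted by start: T1, T2, T3, T4, T5, T6, T7, T8, T9.
T2 starts after T1 ends, so T1 has no further overlaps.
T3 starts after T2 ends, so T2 has no further overlaps.
T4 starts after T3 ends, so T3 has no further overlaps.
T5 starts after T4 ends, so T4 has no further overlaps.
T6 starts after T5 ends, so T5 has no further overlaps.
T7 starts after T6 ends, so T6 has no further overlaps.
T8 starts after T7 ends, so T7 has no further overlaps.
T9 starts after T8 ends.
Every pair is clear; the schedule has no overlaps.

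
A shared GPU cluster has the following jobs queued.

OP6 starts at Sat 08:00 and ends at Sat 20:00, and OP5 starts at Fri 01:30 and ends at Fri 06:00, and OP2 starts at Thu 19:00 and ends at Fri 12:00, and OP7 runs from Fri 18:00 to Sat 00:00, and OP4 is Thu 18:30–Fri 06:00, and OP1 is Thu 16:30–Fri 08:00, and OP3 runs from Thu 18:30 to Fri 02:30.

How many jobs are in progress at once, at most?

Sweep the timeline, counting +1 at each start and −1 at each end (ends before starts at a tie):
Thu 16:30 start OP1 → 1
Thu 18:30 start OP3 → 2
Thu 18:30 start OP4 → 3
Thu 19:00 start OP2 → 4
Fri 01:30 start OP5 → 5
Fri 02:30 end OP3 → 4
Fri 06:00 end OP4 → 3
Fri 06:00 end OP5 → 2
Fri 08:00 end OP1 → 1
Fri 12:00 end OP2 → 0
Fri 18:00 start OP7 → 1
Sat 00:00 end OP7 → 0
Sat 08:00 start OP6 → 1
Sat 20:00 end OP6 → 0
Peak is 5, at Fri 01:30 (OP1, OP2, OP3, OP4, OP5).

5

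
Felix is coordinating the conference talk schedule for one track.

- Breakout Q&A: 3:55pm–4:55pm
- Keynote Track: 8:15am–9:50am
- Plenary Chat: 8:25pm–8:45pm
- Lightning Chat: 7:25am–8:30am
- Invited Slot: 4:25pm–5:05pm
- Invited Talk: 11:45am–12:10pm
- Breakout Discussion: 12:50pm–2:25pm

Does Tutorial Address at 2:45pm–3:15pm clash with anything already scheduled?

No — it doesn't clash with anything

Lightning Chat: ends 8:30am at or before Tutorial Address starts 2:45pm → clear.
Keynote Track: ends 9:50am at or before Tutorial Address starts 2:45pm → clear.
Invited Talk: ends 12:10pm at or before Tutorial Address starts 2:45pm → clear.
Breakout Discussion: ends 2:25pm at or before Tutorial Address starts 2:45pm → clear.
Breakout Q&A: starts 3:55pm at or after Tutorial Address ends 3:15pm → clear.
Invited Slot: starts 4:25pm at or after Tutorial Address ends 3:15pm → clear.
Plenary Chat: starts 8:25pm at or after Tutorial Address ends 3:15pm → clear.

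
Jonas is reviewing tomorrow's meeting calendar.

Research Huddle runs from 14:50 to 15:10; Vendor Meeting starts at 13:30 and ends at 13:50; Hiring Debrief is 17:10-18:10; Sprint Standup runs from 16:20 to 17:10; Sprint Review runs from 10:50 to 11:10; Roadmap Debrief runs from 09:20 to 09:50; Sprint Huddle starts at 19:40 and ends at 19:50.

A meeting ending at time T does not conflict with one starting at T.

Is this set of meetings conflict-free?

Yes

Sorted by start: Roadmap Debrief, Sprint Review, Vendor Meeting, Research Huddle, Sprint Standup, Hiring Debrief, Sprint Huddle.
Sprint Review starts after Roadmap Debrief ends, so Roadmap Debrief has no further overlaps.
Vendor Meeting starts after Sprint Review ends, so Sprint Review has no further overlaps.
Research Huddle starts after Vendor Meeting ends, so Vendor Meeting has no further overlaps.
Sprint Standup starts after Research Huddle ends, so Research Huddle has no further overlaps.
Hiring Debrief starts exactly when Sprint Standup ends (back-to-back, no overlap), so Sprint Standup has no further overlaps.
Sprint Huddle starts after Hiring Debrief ends.
Every pair is clear; the schedule has no overlaps.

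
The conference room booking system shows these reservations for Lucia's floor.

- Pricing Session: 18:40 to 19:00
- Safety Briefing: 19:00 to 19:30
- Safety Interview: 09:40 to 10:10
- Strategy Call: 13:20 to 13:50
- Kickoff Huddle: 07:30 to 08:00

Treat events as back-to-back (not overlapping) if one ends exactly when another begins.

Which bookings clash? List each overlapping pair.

none

Two intervals overlap when each starts before the other ends.
Sorted by start: Kickoff Huddle, Safety Interview, Strategy Call, Pricing Session, Safety Briefing.
Safety Interview starts after Kickoff Huddle ends, so nothing later overlaps Kickoff Huddle either.
Strategy Call starts after Safety Interview ends, so nothing later overlaps Safety Interview either.
Pricing Session starts after Strategy Call ends, so nothing later overlaps Strategy Call either.
Safety Briefing starts exactly when Pricing Session ends (back-to-back, no overlap).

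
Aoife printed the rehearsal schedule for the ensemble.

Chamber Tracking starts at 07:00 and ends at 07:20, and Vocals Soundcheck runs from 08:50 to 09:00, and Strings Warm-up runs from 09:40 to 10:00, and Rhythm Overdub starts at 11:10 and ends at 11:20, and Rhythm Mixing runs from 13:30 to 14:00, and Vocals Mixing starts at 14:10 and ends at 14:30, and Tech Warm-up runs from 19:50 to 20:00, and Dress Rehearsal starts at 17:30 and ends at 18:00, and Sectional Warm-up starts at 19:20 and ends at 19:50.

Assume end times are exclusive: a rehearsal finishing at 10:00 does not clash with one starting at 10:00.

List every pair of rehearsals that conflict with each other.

none

Sorted by start: Chamber Tracking, Vocals Soundcheck, Strings Warm-up, Rhythm Overdub, Rhythm Mixing, Vocals Mixing, Dress Rehearsal, Sectional Warm-up, Tech Warm-up.
Vocals Soundcheck starts after Chamber Tracking ends, so nothing later overlaps Chamber Tracking either.
Strings Warm-up starts after Vocals Soundcheck ends, so nothing later overlaps Vocals Soundcheck either.
Rhythm Overdub starts after Strings Warm-up ends, so nothing later overlaps Strings Warm-up either.
Rhythm Mixing starts after Rhythm Overdub ends, so nothing later overlaps Rhythm Overdub either.
Vocals Mixing starts after Rhythm Mixing ends, so nothing later overlaps Rhythm Mixing either.
Dress Rehearsal starts after Vocals Mixing ends, so nothing later overlaps Vocals Mixing either.
Sectional Warm-up starts after Dress Rehearsal ends, so nothing later overlaps Dress Rehearsal either.
Tech Warm-up starts exactly when Sectional Warm-up ends (back-to-back, no overlap).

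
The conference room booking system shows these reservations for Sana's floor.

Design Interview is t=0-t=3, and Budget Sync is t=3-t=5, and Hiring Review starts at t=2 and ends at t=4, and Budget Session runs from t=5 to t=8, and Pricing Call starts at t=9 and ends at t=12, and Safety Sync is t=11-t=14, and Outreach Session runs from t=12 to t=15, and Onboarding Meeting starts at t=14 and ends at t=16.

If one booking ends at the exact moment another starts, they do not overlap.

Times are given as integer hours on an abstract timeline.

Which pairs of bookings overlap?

Budget Sync & Hiring Review, Design Interview & Hiring Review, Onboarding Meeting & Outreach Session, Outreach Session & Safety Sync, Pricing Call & Safety Sync

Two intervals overlap when each starts before the other ends.
Sorted by start: Design Interview, Hiring Review, Budget Sync, Budget Session, Pricing Call, Safety Sync, Outreach Session, Onboarding Meeting.
Hiring Review starts before Design Interview ends → Design Interview and Hiring Review overlap.
Budget Sync starts exactly when Design Interview ends (back-to-back, no overlap), so Design Interview has no further overlaps.
Budget Sync starts before Hiring Review ends → Hiring Review and Budget Sync overlap.
Budget Session starts after Hiring Review ends, so Hiring Review has no further overlaps.
Budget Session starts exactly when Budget Sync ends (back-to-back, no overlap), so Budget Sync has no further overlaps.
Pricing Call starts after Budget Session ends, so Budget Session has no further overlaps.
Safety Sync starts before Pricing Call ends → Pricing Call and Safety Sync overlap.
Outreach Session starts exactly when Pricing Call ends (back-to-back, no overlap), so Pricing Call has no further overlaps.
Outreach Session starts before Safety Sync ends → Safety Sync and Outreach Session overlap.
Onboarding Meeting starts exactly when Safety Sync ends (back-to-back, no overlap).
Onboarding Meeting starts before Outreach Session ends → Outreach Session and Onboarding Meeting overlap.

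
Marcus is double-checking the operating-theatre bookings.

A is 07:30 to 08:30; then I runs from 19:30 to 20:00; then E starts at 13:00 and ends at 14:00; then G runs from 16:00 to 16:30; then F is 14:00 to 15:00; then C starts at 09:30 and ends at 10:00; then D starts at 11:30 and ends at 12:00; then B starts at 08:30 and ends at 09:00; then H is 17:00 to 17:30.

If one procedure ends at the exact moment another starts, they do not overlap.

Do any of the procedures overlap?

Two intervals overlap when each starts before the other ends.
Sorted by start: A, B, C, D, E, F, G, H, I.
B starts exactly when A ends (back-to-back, no overlap), so nothing later overlaps A either.
C starts after B ends, so nothing later overlaps B either.
D starts after C ends, so nothing later overlaps C either.
E starts after D ends, so nothing later overlaps D either.
F starts exactly when E ends (back-to-back, no overlap), so nothing later overlaps E either.
G starts after F ends, so nothing later overlaps F either.
H starts after G ends, so nothing later overlaps G either.
I starts after H ends.
Every pair is clear; the schedule has no overlaps.

No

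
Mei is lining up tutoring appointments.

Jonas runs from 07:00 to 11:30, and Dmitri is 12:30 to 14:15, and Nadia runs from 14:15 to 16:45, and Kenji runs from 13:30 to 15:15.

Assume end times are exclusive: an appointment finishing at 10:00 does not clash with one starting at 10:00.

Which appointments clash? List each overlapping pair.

Dmitri & Kenji, Kenji & Nadia

Sorted by start: Jonas, Dmitri, Kenji, Nadia.
Dmitri starts after Jonas ends — done with Jonas.
Kenji starts before Dmitri ends → Dmitri and Kenji overlap.
Nadia starts exactly when Dmitri ends (back-to-back, no overlap).
Nadia starts before Kenji ends → Kenji and Nadia overlap.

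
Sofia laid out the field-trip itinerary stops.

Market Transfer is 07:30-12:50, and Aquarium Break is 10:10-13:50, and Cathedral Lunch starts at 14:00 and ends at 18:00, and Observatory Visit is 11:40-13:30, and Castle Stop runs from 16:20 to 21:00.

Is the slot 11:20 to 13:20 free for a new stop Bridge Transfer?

No — it overlaps Aquarium Break, Market Transfer, Observatory Visit

Market Transfer: starts 07:30 before Bridge Transfer ends 13:20, and ends 12:50 after Bridge Transfer starts 11:20 → overlap.
Aquarium Break: starts 10:10 before Bridge Transfer ends 13:20, and ends 13:50 after Bridge Transfer starts 11:20 → overlap.
Observatory Visit: starts 11:40 before Bridge Transfer ends 13:20, and ends 13:30 after Bridge Transfer starts 11:20 → overlap.
Cathedral Lunch: starts 14:00 at or after Bridge Transfer ends 13:20 → clear.
Castle Stop: starts 16:20 at or after Bridge Transfer ends 13:20 → clear.
Bridge Transfer overlaps Market Transfer, Aquarium Break, Observatory Visit.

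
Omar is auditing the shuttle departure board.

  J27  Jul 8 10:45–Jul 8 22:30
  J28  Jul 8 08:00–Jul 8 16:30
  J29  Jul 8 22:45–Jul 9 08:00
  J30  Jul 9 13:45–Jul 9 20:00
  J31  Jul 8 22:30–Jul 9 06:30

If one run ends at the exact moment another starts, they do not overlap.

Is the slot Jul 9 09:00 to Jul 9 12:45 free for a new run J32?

Yes — the slot is free

J28: ends Jul 8 16:30 at or before J32 starts Jul 9 09:00 → clear.
J27: ends Jul 8 22:30 at or before J32 starts Jul 9 09:00 → clear.
J31: ends Jul 9 06:30 at or before J32 starts Jul 9 09:00 → clear.
J29: ends Jul 9 08:00 at or before J32 starts Jul 9 09:00 → clear.
J30: starts Jul 9 13:45 at or after J32 ends Jul 9 12:45 → clear.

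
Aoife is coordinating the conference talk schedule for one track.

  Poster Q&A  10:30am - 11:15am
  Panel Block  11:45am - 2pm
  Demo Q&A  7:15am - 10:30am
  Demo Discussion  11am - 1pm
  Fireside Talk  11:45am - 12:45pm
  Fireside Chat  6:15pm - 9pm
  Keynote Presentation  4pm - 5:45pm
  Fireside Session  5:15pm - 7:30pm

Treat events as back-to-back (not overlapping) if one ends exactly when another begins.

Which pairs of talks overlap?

Sorted by start: Demo Q&A, Poster Q&A, Demo Discussion, Panel Block, Fireside Talk, Keynote Presentation, Fireside Session, Fireside Chat.
Poster Q&A starts exactly when Demo Q&A ends (back-to-back, no overlap), so nothing later overlaps Demo Q&A either.
Demo Discussion starts before Poster Q&A ends → Poster Q&A and Demo Discussion overlap.
Panel Block starts after Poster Q&A ends, so nothing later overlaps Poster Q&A either.
Panel Block starts before Demo Discussion ends → Demo Discussion and Panel Block overlap.
Fireside Talk starts before Demo Discussion ends → Demo Discussion and Fireside Talk overlap.
Keynote Presentation starts after Demo Discussion ends, so nothing later overlaps Demo Discussion either.
Fireside Talk starts before Panel Block ends → Panel Block and Fireside Talk overlap.
Keynote Presentation starts after Panel Block ends, so nothing later overlaps Panel Block either.
Keynote Presentation starts after Fireside Talk ends, so nothing later overlaps Fireside Talk either.
Fireside Session starts before Keynote Presentation ends → Keynote Presentation and Fireside Session overlap.
Fireside Chat starts after Keynote Presentation ends.
Fireside Chat starts before Fireside Session ends → Fireside Session and Fireside Chat overlap.

Demo Discussion & Fireside Talk, Demo Discussion & Panel Block, Demo Discussion & Poster Q&A, Fireside Chat & Fireside Session, Fireside Session & Keynote Presentation, Fireside Talk & Panel Block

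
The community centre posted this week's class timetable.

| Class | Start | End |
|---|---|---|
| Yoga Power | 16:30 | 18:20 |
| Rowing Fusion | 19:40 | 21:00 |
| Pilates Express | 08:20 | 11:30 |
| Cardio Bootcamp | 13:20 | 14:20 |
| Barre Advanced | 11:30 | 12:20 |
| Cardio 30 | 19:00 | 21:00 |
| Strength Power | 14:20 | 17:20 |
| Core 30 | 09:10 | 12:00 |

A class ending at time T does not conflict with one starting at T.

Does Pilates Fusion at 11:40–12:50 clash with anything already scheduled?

Pilates Express: ends 11:30 at or before Pilates Fusion starts 11:40 → clear.
Core 30: starts 09:10 before Pilates Fusion ends 12:50, and ends 12:00 after Pilates Fusion starts 11:40 → overlap.
Barre Advanced: starts 11:30 before Pilates Fusion ends 12:50, and ends 12:20 after Pilates Fusion starts 11:40 → overlap.
Cardio Bootcamp: starts 13:20 at or after Pilates Fusion ends 12:50 → clear.
Strength Power: starts 14:20 at or after Pilates Fusion ends 12:50 → clear.
Yoga Power: starts 16:30 at or after Pilates Fusion ends 12:50 → clear.
Cardio 30: starts 19:00 at or after Pilates Fusion ends 12:50 → clear.
Rowing Fusion: starts 19:40 at or after Pilates Fusion ends 12:50 → clear.
Pilates Fusion overlaps Core 30, Barre Advanced.

Yes — it overlaps Barre Advanced, Core 30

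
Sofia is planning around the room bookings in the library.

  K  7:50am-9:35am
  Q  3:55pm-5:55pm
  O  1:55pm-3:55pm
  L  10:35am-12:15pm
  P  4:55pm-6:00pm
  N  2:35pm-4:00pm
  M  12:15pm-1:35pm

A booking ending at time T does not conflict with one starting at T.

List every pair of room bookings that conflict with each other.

Sorted by start: K, L, M, O, N, Q, P.
L starts after K ends, so K has no further overlaps.
M starts exactly when L ends (back-to-back, no overlap), so L has no further overlaps.
O starts after M ends, so M has no further overlaps.
N starts before O ends → O and N overlap.
Q starts exactly when O ends (back-to-back, no overlap), so O has no further overlaps.
Q starts before N ends → N and Q overlap.
P starts after N ends.
P starts before Q ends → Q and P overlap.

N & O, N & Q, P & Q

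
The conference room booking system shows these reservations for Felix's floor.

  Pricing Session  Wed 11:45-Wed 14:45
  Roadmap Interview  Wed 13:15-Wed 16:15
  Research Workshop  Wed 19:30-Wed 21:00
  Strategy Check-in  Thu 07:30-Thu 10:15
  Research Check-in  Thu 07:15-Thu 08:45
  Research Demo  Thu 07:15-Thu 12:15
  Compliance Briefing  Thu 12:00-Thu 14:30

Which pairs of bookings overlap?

Compliance Briefing & Research Demo, Pricing Session & Roadmap Interview, Research Check-in & Research Demo, Research Check-in & Strategy Check-in, Research Demo & Strategy Check-in

Sorted by start: Pricing Session, Roadmap Interview, Research Workshop, Research Check-in, Research Demo, Strategy Check-in, Compliance Briefing.
Roadmap Interview starts before Pricing Session ends → Pricing Session and Roadmap Interview overlap.
Research Workshop starts after Pricing Session ends, so nothing later overlaps Pricing Session either.
Research Workshop starts after Roadmap Interview ends, so nothing later overlaps Roadmap Interview either.
Research Check-in starts after Research Workshop ends, so nothing later overlaps Research Workshop either.
Research Demo starts before Research Check-in ends → Research Check-in and Research Demo overlap.
Strategy Check-in starts before Research Check-in ends → Research Check-in and Strategy Check-in overlap.
Compliance Briefing starts after Research Check-in ends.
Strategy Check-in starts before Research Demo ends → Research Demo and Strategy Check-in overlap.
Compliance Briefing starts before Research Demo ends → Research Demo and Compliance Briefing overlap.
Compliance Briefing starts after Strategy Check-in ends.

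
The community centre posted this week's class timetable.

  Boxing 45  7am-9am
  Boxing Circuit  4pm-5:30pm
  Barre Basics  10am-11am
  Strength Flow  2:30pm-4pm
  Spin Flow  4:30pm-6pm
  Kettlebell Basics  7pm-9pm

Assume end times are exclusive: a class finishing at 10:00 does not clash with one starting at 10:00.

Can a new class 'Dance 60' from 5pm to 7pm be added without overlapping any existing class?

Boxing 45: ends 9am at or before Dance 60 starts 5pm → clear.
Barre Basics: ends 11am at or before Dance 60 starts 5pm → clear.
Strength Flow: ends 4pm at or before Dance 60 starts 5pm → clear.
Boxing Circuit: starts 4pm before Dance 60 ends 7pm, and ends 5:30pm after Dance 60 starts 5pm → overlap.
Spin Flow: starts 4:30pm before Dance 60 ends 7pm, and ends 6pm after Dance 60 starts 5pm → overlap.
Kettlebell Basics: starts 7pm at or after Dance 60 ends 7pm → clear.
Dance 60 overlaps Boxing Circuit, Spin Flow.

No — it overlaps Boxing Circuit, Spin Flow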